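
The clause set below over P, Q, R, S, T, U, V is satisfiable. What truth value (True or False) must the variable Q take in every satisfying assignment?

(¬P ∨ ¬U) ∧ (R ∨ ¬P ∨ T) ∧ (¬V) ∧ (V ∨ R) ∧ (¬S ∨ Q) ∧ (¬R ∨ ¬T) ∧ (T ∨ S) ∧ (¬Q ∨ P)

Suppose Q = False.
(¬V) alone gives V = False.
(R) alone gives R = True.
(¬S) alone gives S = False.
(¬T) alone gives T = False.
That conflicts with the unit clause (T).
So every satisfying assignment has Q = True.

True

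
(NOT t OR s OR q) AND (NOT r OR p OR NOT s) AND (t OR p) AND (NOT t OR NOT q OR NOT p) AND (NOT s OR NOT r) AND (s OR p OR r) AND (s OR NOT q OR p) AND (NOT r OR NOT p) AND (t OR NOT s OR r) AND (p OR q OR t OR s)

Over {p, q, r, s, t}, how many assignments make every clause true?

There are 2^5 = 32 truth assignments over (p, q, r, s, t).
Split on s. With s = true, the clauses containing s are satisfied and NOT s drops from the rest; 3 of the 2^4 = 16 assignments to the other variables satisfy what remains.
With s = false, by the same count on the reduced clause set, 2 assignments work.
(One model: p=F, q=F, r=F, s=T, t=T.)
Total: 3 + 2 = 5.

5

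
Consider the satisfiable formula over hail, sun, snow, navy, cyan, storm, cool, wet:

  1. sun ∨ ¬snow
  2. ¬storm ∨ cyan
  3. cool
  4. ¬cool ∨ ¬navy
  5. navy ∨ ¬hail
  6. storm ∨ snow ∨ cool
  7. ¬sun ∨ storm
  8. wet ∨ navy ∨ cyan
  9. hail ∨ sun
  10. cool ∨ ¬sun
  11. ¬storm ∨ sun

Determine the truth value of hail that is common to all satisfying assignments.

Suppose hail = True.
From the singleton clause (cool), cool = True.
From the singleton clause (¬navy), navy = False.
Now (navy) is unsatisfied and unit — conflict.
So every satisfying assignment has hail = False.

False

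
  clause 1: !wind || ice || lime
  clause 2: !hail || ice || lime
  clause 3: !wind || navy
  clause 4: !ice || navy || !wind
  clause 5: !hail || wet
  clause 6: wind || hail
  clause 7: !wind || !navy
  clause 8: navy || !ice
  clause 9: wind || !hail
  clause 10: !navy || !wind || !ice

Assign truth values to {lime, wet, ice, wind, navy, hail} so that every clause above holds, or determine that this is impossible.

UNSATISFIABLE

Try wind = false.
From the singleton clause (hail), hail = true.
But (!hail) is also a unit clause — contradiction.
That branch fails; take wind = true instead.
From the singleton clause (navy), navy = true.
But (!navy) is also a unit clause — contradiction.
Neither wind = true nor wind = false works.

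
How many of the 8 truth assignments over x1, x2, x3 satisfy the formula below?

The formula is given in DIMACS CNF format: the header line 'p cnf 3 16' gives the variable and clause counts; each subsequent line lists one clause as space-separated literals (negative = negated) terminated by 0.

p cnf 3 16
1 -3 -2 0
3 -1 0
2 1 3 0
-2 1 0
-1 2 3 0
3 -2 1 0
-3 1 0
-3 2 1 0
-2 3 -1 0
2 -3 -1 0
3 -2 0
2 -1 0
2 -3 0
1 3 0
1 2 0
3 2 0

There are 2^3 = 8 truth assignments over (x1, x2, x3).
Split on x1. With x1 = True, the clauses containing x1 are satisfied and ¬x1 drops from the rest; 1 of the 2^2 = 4 assignments to the other variables satisfy what remains.
With x1 = False, by the same count on the reduced clause set, 0 assignments work.
(One model: x1=T, x2=T, x3=T.)
Total: 1 + 0 = 1.

1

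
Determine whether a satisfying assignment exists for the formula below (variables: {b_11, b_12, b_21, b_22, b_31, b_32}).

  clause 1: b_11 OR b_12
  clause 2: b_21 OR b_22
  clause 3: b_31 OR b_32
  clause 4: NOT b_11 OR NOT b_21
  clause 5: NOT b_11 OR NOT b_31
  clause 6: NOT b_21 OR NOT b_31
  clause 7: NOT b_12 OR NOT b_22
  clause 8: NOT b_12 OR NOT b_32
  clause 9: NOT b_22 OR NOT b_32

No, unsatisfiable

Branch on b_11: set b_11 = true.
(NOT b_21) alone gives b_21 = false.
(b_22) alone gives b_22 = true.
(NOT b_31) alone gives b_31 = false.
(b_32) alone gives b_32 = true.
But (NOT b_32) is also a unit clause — contradiction.
Undo b_11 and try b_11 = false.
(b_12) alone gives b_12 = true.
(NOT b_22) alone gives b_22 = false.
(b_21) alone gives b_21 = true.
(NOT b_31) alone gives b_31 = false.
(b_32) alone gives b_32 = true.
But (NOT b_32) is also a unit clause — contradiction.
Both values of b_11 lead to a conflict.
No assignment satisfies every clause.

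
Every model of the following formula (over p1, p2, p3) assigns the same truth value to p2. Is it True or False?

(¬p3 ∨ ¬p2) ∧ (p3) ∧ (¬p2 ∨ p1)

False

Suppose p2 = True.
Unit clause (¬p3) forces p3 = False.
But (p3) is also a unit clause — contradiction.
So every satisfying assignment has p2 = False.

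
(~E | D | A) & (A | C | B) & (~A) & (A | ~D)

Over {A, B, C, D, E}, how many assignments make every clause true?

There are 2^5 = 32 truth assignments over (A, B, C, D, E).
Split on E. With E = 1, the clauses containing E are satisfied and ~E drops from the rest; 0 of the 2^4 = 16 assignments to the other variables satisfy what remains.
With E = 0, by the same count on the reduced clause set, 3 assignments work.
(One model: A=F, B=F, C=T, D=F, E=F.)
Total: 0 + 3 = 3.

3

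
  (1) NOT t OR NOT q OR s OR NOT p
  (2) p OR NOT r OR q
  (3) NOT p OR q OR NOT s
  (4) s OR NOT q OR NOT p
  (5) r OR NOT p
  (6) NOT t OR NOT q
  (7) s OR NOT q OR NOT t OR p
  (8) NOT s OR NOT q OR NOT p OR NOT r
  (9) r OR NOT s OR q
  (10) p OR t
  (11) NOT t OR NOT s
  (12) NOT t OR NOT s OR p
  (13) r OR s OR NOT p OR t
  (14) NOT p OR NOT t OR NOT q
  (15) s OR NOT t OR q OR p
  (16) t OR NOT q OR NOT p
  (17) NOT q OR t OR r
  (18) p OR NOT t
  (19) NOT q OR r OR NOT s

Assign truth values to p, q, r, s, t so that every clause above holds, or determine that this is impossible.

Branch on r: set r = true.
Branch on p: set p = true.
Branch on q: set q = false.
(NOT s) alone gives s = false.
Every clause is now satisfied; t is unconstrained.

p ↦ true; q ↦ false; r ↦ true; s ↦ false; t ↦ false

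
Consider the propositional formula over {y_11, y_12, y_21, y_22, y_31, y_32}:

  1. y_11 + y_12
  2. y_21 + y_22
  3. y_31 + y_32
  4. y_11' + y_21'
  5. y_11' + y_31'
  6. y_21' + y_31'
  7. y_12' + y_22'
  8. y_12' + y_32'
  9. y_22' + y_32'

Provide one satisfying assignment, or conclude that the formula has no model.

Try y_11 = 1.
(y_21') alone gives y_21 = 0.
(y_22) alone gives y_22 = 1.
(y_31') alone gives y_31 = 0.
(y_32) alone gives y_32 = 1.
But (y_32') is also a unit clause — contradiction.
Backtrack on y_11: now try y_11 = 0.
(y_12) alone gives y_12 = 1.
(y_22') alone gives y_22 = 0.
(y_21) alone gives y_21 = 1.
(y_31') alone gives y_31 = 0.
(y_32) alone gives y_32 = 1.
But (y_32') is also a unit clause — contradiction.
Both values of y_11 lead to a conflict.

UNSATISFIABLE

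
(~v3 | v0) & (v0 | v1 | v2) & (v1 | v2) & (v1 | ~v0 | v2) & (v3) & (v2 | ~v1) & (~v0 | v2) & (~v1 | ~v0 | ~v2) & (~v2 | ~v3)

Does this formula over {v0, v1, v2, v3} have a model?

Unit clause (v3) forces v3 = 1.
Unit clause (v0) forces v0 = 1.
Unit clause (v2) forces v2 = 1.
Now (~v2) is unsatisfied and unit — conflict.
No assignment satisfies every clause.

No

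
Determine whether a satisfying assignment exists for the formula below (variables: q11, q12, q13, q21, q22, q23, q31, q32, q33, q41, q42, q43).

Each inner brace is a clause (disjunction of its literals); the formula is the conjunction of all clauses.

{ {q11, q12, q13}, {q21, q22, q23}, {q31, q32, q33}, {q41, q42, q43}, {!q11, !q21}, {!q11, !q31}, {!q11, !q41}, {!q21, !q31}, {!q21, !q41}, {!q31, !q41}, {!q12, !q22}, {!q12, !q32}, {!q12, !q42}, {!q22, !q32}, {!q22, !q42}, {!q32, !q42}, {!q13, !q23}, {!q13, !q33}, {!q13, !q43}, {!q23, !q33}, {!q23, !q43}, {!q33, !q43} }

Branch on q11: set q11 = false.
Branch on q12: set q12 = true.
Unit clause (!q22) forces q22 = false.
Unit clause (!q32) forces q32 = false.
Unit clause (!q42) forces q42 = false.
Branch on q21: set q21 = true.
Unit clause (!q31) forces q31 = false.
Unit clause (q33) forces q33 = true.
Unit clause (!q41) forces q41 = false.
Unit clause (q43) forces q43 = true.
But (!q43) is also a unit clause — contradiction.
Undo q21 and try q21 = false.
Unit clause (q23) forces q23 = true.
Unit clause (!q13) forces q13 = false.
Unit clause (!q33) forces q33 = false.
Unit clause (q31) forces q31 = true.
Unit clause (!q41) forces q41 = false.
Unit clause (q43) forces q43 = true.
But (!q43) is also a unit clause — contradiction.
Neither q21 = true nor q21 = false works.
Undo q12 and try q12 = false.
Unit clause (q13) forces q13 = true.
Unit clause (!q23) forces q23 = false.
Unit clause (!q33) forces q33 = false.
Unit clause (!q43) forces q43 = false.
Branch on q21: set q21 = true.
Unit clause (!q31) forces q31 = false.
Unit clause (q32) forces q32 = true.
Unit clause (!q41) forces q41 = false.
Unit clause (q42) forces q42 = true.
But (!q42) is also a unit clause — contradiction.
Undo q21 and try q21 = false.
Unit clause (q22) forces q22 = true.
Unit clause (!q32) forces q32 = false.
Unit clause (q31) forces q31 = true.
Unit clause (!q41) forces q41 = false.
Unit clause (q42) forces q42 = true.
But (!q42) is also a unit clause — contradiction.
Neither q21 = true nor q21 = false works.
Neither q12 = true nor q12 = false works.
Undo q11 and try q11 = true.
Unit clause (!q21) forces q21 = false.
Unit clause (!q31) forces q31 = false.
Unit clause (!q41) forces q41 = false.
Branch on q22: set q22 = true.
Unit clause (!q12) forces q12 = false.
Unit clause (!q32) forces q32 = false.
Unit clause (q33) forces q33 = true.
Unit clause (!q42) forces q42 = false.
Unit clause (q43) forces q43 = true.
But (!q43) is also a unit clause — contradiction.
Undo q22 and try q22 = false.
Unit clause (q23) forces q23 = true.
Unit clause (!q13) forces q13 = false.
Unit clause (!q33) forces q33 = false.
Unit clause (q32) forces q32 = true.
Unit clause (!q12) forces q12 = false.
Unit clause (!q42) forces q42 = false.
Unit clause (q43) forces q43 = true.
But (!q43) is also a unit clause — contradiction.
Neither q22 = true nor q22 = false works.
Neither q11 = true nor q11 = false works.
No assignment satisfies every clause.

No, unsatisfiable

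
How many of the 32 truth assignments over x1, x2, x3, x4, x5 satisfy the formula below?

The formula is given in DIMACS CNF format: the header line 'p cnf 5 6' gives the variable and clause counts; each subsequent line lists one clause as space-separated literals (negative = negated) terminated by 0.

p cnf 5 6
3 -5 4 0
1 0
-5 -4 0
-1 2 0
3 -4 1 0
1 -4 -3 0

5

There are 2^5 = 32 truth assignments over (x1, x2, x3, x4, x5).
Split on x3. With x3 = True, the clauses containing x3 are satisfied and ¬x3 drops from the rest; 3 of the 2^4 = 16 assignments to the other variables satisfy what remains.
With x3 = False, by the same count on the reduced clause set, 2 assignments work.
(One model: x1=T, x2=T, x3=F, x4=F, x5=F.)
Total: 3 + 2 = 5.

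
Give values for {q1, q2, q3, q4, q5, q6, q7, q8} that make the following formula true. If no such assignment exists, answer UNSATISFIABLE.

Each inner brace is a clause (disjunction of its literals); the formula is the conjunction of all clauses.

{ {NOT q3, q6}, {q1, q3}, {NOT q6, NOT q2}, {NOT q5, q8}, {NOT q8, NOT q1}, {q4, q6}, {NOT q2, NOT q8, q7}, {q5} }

q1 ↦ false,  q2 ↦ false,  q3 ↦ true,  q4 ↦ false,  q5 ↦ true,  q6 ↦ true,  q7 ↦ false,  q8 ↦ true

From the singleton clause (q5), q5 = true.
From the singleton clause (q8), q8 = true.
From the singleton clause (NOT q1), q1 = false.
From the singleton clause (q3), q3 = true.
From the singleton clause (q6), q6 = true.
From the singleton clause (NOT q2), q2 = false.
No clause remains; q4, q7 are free.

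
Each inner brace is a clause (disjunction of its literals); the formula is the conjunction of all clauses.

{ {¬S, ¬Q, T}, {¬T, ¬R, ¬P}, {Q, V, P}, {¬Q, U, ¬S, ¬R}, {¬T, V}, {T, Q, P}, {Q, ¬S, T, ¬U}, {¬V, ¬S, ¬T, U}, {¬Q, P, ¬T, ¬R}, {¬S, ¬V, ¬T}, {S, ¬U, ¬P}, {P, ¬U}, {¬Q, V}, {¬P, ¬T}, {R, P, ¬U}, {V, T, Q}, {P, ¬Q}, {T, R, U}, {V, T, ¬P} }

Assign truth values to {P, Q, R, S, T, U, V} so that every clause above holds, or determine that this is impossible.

Suppose T = True.
The clause (V) is unit, so V = True.
The clause (¬S) is unit, so S = False.
The clause (¬P) is unit, so P = False.
The clause (¬U) is unit, so U = False.
The clause (¬Q) is unit, so Q = False.
All clauses hold; R can take either value.

P: False, Q: False, R: True, S: False, T: True, U: False, V: True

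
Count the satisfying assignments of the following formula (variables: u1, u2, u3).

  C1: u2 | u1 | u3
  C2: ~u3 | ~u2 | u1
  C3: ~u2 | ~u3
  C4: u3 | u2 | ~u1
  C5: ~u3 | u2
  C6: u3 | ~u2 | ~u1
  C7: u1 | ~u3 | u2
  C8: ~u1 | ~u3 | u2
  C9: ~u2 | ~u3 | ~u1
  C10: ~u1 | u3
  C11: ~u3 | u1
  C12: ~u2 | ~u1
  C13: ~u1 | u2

1

There are 2^3 = 8 truth assignments over (u1, u2, u3).
Split on u2. With u2 = 1, the clauses containing u2 are satisfied and ~u2 drops from the rest; 1 of the 2^2 = 4 assignments to the other variables satisfy what remains.
With u2 = 0, by the same count on the reduced clause set, 0 assignments work.
(One model: u1=F, u2=T, u3=F.)
Total: 1 + 0 = 1.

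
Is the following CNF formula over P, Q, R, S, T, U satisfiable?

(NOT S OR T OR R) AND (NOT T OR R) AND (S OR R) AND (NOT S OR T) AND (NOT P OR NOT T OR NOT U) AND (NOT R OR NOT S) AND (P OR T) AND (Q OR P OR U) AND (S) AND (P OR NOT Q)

Unsatisfiable

(S) alone gives S = true.
(T) alone gives T = true.
(R) alone gives R = true.
Now (NOT R) is unsatisfied and unit — conflict.
No assignment satisfies every clause.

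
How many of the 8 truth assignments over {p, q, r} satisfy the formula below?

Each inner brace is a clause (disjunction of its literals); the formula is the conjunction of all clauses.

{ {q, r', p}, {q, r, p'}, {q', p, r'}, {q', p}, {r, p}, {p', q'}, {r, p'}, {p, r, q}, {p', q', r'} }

1

There are 2^3 = 8 truth assignments over (p, q, r).
Check each against the 9 clauses (columns in the order p, q, r):
  F F F  ✗ fails (r + p)
  F F T  ✗ fails (q + r' + p)
  F T F  ✗ fails (q' + p)
  F T T  ✗ fails (q' + p + r')
  T F F  ✗ fails (q + r + p')
  T F T  ✓ satisfies all
  T T F  ✗ fails (p' + q')
  T T T  ✗ fails (p' + q')
1 of the 8 rows is a model.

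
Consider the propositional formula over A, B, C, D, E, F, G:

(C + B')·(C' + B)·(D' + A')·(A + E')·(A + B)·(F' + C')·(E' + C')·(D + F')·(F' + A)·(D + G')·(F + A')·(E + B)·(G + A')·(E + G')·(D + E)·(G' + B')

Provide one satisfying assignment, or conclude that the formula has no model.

A ↦ 0,  B ↦ 1,  C ↦ 1,  D ↦ 1,  E ↦ 0,  F ↦ 0,  G ↦ 0

Case C = 1:
From the singleton clause (B), B = 1.
From the singleton clause (F'), F = 0.
From the singleton clause (E'), E = 0.
From the singleton clause (A'), A = 0.
From the singleton clause (G'), G = 0.
From the singleton clause (D), D = 1.
Every clause now holds.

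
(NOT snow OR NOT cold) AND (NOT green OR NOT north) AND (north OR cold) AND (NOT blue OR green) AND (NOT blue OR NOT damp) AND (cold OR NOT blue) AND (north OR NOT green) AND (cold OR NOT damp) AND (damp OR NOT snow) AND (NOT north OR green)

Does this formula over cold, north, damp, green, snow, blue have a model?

Try snow = false.
Try green = false.
The clause (NOT blue) is unit, so blue = false.
The clause (NOT north) is unit, so north = false.
The clause (cold) is unit, so cold = true.
Every clause is now satisfied; damp is unconstrained.
A satisfying assignment: cold ↦ true; north ↦ false; damp ↦ false; green ↦ false; snow ↦ false; blue ↦ false.

Satisfiable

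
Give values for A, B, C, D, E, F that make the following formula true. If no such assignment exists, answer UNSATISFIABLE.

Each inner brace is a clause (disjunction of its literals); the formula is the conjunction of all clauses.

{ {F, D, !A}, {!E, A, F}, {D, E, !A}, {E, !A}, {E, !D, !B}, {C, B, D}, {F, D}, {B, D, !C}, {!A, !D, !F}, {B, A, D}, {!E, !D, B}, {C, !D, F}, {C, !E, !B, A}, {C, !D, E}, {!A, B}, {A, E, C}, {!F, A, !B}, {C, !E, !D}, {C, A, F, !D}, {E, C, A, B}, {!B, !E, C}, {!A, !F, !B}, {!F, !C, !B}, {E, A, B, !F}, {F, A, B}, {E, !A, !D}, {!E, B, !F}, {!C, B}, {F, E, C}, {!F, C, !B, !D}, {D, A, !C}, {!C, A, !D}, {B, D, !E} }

Suppose E = true.
Suppose A = true.
The clause (B) is unit, so B = true.
The clause (C) is unit, so C = true.
The clause (!F) is unit, so F = false.
The clause (D) is unit, so D = true.
This assignment satisfies each clause.

A: true,  B: true,  C: true,  D: true,  E: true,  F: false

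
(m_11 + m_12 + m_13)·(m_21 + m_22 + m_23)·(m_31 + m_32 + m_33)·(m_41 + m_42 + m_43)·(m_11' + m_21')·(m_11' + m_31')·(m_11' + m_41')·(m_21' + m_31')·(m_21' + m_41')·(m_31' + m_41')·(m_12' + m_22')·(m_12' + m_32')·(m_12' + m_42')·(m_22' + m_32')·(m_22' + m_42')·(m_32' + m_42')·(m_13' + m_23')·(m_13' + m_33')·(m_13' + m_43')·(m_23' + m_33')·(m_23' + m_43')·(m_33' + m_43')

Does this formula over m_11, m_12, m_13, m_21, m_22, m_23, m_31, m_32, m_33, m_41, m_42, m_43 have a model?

Unsatisfiable

Branch on m_11: set m_11 = 0.
Branch on m_12: set m_12 = 1.
The clause (m_22') is unit, so m_22 = 0.
The clause (m_32') is unit, so m_32 = 0.
The clause (m_42') is unit, so m_42 = 0.
Branch on m_21: set m_21 = 1.
The clause (m_31') is unit, so m_31 = 0.
The clause (m_33) is unit, so m_33 = 1.
The clause (m_41') is unit, so m_41 = 0.
The clause (m_43) is unit, so m_43 = 1.
Now (m_43') is unsatisfied and unit — conflict.
That branch fails; take m_21 = 0 instead.
The clause (m_23) is unit, so m_23 = 1.
The clause (m_13') is unit, so m_13 = 0.
The clause (m_33') is unit, so m_33 = 0.
The clause (m_31) is unit, so m_31 = 1.
The clause (m_41') is unit, so m_41 = 0.
The clause (m_43) is unit, so m_43 = 1.
Now (m_43') is unsatisfied and unit — conflict.
Either choice for m_21 ends in contradiction.
That branch fails; take m_12 = 0 instead.
The clause (m_13) is unit, so m_13 = 1.
The clause (m_23') is unit, so m_23 = 0.
The clause (m_33') is unit, so m_33 = 0.
The clause (m_43') is unit, so m_43 = 0.
Branch on m_21: set m_21 = 1.
The clause (m_31') is unit, so m_31 = 0.
The clause (m_32) is unit, so m_32 = 1.
The clause (m_41') is unit, so m_41 = 0.
The clause (m_42) is unit, so m_42 = 1.
Now (m_42') is unsatisfied and unit — conflict.
That branch fails; take m_21 = 0 instead.
The clause (m_22) is unit, so m_22 = 1.
The clause (m_32') is unit, so m_32 = 0.
The clause (m_31) is unit, so m_31 = 1.
The clause (m_41') is unit, so m_41 = 0.
The clause (m_42) is unit, so m_42 = 1.
Now (m_42') is unsatisfied and unit — conflict.
Either choice for m_21 ends in contradiction.
Either choice for m_12 ends in contradiction.
That branch fails; take m_11 = 1 instead.
The clause (m_21') is unit, so m_21 = 0.
The clause (m_31') is unit, so m_31 = 0.
The clause (m_41') is unit, so m_41 = 0.
Branch on m_22: set m_22 = 1.
The clause (m_12') is unit, so m_12 = 0.
The clause (m_32') is unit, so m_32 = 0.
The clause (m_33) is unit, so m_33 = 1.
The clause (m_42') is unit, so m_42 = 0.
The clause (m_43) is unit, so m_43 = 1.
Now (m_43') is unsatisfied and unit — conflict.
That branch fails; take m_22 = 0 instead.
The clause (m_23) is unit, so m_23 = 1.
The clause (m_13') is unit, so m_13 = 0.
The clause (m_33') is unit, so m_33 = 0.
The clause (m_32) is unit, so m_32 = 1.
The clause (m_12') is unit, so m_12 = 0.
The clause (m_42') is unit, so m_42 = 0.
The clause (m_43) is unit, so m_43 = 1.
Now (m_43') is unsatisfied and unit — conflict.
Either choice for m_22 ends in contradiction.
Either choice for m_11 ends in contradiction.
No assignment satisfies every clause.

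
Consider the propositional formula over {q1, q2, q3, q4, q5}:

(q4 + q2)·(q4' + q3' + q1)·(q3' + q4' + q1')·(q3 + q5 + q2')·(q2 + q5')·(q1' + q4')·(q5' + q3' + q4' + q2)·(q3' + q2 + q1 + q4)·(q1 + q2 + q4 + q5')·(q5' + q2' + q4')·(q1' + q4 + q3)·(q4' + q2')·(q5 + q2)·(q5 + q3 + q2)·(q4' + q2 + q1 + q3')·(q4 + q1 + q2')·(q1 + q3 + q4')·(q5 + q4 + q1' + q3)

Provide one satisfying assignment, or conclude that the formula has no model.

q1: 1; q2: 1; q3: 1; q4: 0; q5: 1

Try q4 = 0.
From the singleton clause (q2), q2 = 1.
From the singleton clause (q1), q1 = 1.
From the singleton clause (q3), q3 = 1.
Every clause is now satisfied; q5 is unconstrained.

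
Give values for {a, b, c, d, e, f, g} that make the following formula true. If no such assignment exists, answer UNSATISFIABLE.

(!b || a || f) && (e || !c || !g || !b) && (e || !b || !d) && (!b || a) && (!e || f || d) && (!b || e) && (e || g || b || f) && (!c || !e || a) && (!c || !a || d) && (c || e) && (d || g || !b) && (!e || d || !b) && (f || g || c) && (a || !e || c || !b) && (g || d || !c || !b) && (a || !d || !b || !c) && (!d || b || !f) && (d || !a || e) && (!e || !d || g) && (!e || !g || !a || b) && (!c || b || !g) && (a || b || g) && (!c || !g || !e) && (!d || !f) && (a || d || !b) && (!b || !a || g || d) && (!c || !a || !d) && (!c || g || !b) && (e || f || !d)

Suppose b = true.
From the singleton clause (a), a = true.
From the singleton clause (e), e = true.
From the singleton clause (d), d = true.
From the singleton clause (g), g = true.
From the singleton clause (!c), c = false.
From the singleton clause (!f), f = false.
This assignment satisfies each clause.

a ↦ true,  b ↦ true,  c ↦ false,  d ↦ true,  e ↦ true,  f ↦ false,  g ↦ true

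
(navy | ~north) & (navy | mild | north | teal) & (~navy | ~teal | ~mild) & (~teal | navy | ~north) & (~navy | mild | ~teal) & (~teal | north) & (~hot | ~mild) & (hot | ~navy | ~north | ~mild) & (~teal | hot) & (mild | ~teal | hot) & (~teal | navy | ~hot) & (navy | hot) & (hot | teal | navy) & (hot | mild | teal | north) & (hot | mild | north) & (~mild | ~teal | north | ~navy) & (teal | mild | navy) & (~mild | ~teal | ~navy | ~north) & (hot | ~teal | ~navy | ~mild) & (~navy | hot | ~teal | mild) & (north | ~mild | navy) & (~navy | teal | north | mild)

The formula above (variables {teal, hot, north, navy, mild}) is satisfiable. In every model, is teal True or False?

Suppose teal = 1.
The clause (north) is unit, so north = 1.
The clause (navy) is unit, so navy = 1.
The clause (~mild) is unit, so mild = 0.
Now (mild) is unsatisfied and unit — conflict.
So every satisfying assignment has teal = False.

False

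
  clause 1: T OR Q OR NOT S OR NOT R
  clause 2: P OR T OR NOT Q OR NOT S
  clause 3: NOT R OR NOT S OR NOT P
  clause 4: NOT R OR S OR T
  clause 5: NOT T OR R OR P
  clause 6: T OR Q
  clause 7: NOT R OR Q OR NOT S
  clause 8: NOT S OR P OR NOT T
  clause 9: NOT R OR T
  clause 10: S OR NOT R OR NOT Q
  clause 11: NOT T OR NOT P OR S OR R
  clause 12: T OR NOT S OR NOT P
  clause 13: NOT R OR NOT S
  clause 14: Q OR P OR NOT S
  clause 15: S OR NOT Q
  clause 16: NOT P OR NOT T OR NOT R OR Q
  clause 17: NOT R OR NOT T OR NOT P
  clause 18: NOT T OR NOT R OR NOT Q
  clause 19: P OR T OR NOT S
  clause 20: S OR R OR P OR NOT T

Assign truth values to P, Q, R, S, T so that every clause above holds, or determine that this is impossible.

Suppose T = true.
Suppose R = false.
From the singleton clause (P), P = true.
From the singleton clause (S), S = true.
All clauses hold; Q can take either value.

P ↦ true,  Q ↦ false,  R ↦ false,  S ↦ true,  T ↦ true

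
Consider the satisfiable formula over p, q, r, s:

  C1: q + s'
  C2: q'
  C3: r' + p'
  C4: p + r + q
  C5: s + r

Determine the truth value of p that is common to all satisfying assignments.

False

Suppose p = 1.
From the singleton clause (q'), q = 0.
From the singleton clause (s'), s = 0.
From the singleton clause (r'), r = 0.
That conflicts with the unit clause (r).
So every satisfying assignment has p = False.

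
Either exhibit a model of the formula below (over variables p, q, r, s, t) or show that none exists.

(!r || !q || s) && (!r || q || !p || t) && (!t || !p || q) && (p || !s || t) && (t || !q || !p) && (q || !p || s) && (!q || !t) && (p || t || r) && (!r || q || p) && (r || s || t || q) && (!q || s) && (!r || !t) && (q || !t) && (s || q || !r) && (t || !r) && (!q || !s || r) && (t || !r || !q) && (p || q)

p ↦ true,  q ↦ false,  r ↦ false,  s ↦ true,  t ↦ false

Suppose q = false.
The clause (!t) is unit, so t = false.
The clause (!r) is unit, so r = false.
The clause (p) is unit, so p = true.
The clause (s) is unit, so s = true.
This assignment satisfies each clause.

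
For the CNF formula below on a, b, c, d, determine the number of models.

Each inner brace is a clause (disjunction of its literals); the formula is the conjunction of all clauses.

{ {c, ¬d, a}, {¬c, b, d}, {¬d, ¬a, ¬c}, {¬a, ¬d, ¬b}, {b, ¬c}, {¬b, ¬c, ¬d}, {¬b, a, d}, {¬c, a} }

5

There are 2^4 = 16 truth assignments over (a, b, c, d).
Split on c. With c = True, the clauses containing c are satisfied and ¬c drops from the rest; 1 of the 2^3 = 8 assignments to the other variables satisfy what remains.
With c = False, by the same count on the reduced clause set, 4 assignments work.
Total: 1 + 4 = 5.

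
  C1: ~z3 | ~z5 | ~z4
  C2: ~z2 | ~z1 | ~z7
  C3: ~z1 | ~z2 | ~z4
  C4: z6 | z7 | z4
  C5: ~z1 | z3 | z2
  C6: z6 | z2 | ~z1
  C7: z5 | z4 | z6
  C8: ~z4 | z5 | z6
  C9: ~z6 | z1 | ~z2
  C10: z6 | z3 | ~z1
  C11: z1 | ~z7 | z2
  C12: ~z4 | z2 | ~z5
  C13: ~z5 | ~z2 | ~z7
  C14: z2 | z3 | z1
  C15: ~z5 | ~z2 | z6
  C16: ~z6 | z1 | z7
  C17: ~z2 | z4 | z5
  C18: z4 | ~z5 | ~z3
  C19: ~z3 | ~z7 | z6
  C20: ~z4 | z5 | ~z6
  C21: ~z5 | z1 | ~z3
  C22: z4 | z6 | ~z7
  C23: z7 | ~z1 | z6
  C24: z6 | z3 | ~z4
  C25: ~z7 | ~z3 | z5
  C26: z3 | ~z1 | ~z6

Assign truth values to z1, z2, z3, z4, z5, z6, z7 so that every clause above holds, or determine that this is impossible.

z1 ↦ 1,  z2 ↦ 0,  z3 ↦ 1,  z4 ↦ 0,  z5 ↦ 0,  z6 ↦ 1,  z7 ↦ 0

Case z3 = 1:
Case z5 = 0:
(~z7) alone gives z7 = 0.
Case z6 = 1:
(z1) alone gives z1 = 1.
(~z4) alone gives z4 = 0.
(~z2) alone gives z2 = 0.
All clauses are satisfied.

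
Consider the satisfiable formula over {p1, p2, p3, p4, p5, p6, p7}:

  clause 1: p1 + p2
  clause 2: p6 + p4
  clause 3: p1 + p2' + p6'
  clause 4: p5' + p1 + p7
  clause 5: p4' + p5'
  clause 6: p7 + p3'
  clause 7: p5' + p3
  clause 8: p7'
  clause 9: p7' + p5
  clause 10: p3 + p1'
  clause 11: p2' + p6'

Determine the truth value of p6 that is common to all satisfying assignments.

Suppose p6 = 1.
(p7') alone gives p7 = 0.
(p3') alone gives p3 = 0.
(p5') alone gives p5 = 0.
(p1') alone gives p1 = 0.
(p2) alone gives p2 = 1.
But (p2') is also a unit clause — contradiction.
So every satisfying assignment has p6 = False.

False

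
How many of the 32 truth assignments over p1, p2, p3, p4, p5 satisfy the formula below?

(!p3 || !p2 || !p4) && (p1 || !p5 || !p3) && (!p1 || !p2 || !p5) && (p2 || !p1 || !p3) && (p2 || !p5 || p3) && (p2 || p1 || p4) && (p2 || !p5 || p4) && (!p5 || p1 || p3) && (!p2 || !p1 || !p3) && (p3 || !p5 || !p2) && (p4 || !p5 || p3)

9

There are 2^5 = 32 truth assignments over (p1, p2, p3, p4, p5).
Split on p4. With p4 = true, the clauses containing p4 are satisfied and !p4 drops from the rest; 5 of the 2^4 = 16 assignments to the other variables satisfy what remains.
With p4 = false, by the same count on the reduced clause set, 4 assignments work.
(One model: p1=F, p2=F, p3=F, p4=T, p5=F.)
Total: 5 + 4 = 9.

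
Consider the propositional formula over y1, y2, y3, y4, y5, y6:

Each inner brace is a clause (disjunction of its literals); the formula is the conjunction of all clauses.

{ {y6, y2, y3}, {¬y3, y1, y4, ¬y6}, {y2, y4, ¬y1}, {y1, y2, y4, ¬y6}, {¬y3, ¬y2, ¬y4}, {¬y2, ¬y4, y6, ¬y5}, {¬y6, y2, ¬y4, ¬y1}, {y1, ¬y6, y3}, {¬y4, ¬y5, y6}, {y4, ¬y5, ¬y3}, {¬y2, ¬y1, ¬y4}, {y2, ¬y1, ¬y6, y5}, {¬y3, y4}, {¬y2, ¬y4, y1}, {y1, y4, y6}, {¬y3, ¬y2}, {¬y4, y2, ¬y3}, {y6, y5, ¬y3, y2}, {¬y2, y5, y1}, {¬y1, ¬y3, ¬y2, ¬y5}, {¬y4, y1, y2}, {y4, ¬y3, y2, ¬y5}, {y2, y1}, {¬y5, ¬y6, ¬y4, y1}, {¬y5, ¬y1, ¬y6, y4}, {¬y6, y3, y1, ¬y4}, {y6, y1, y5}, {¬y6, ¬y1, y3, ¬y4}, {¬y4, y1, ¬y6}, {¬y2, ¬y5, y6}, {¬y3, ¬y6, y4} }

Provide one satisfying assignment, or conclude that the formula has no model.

y1=True; y2=True; y3=False; y4=False; y5=False; y6=False

Branch on y3: set y3 = False.
Branch on y6: set y6 = False.
Unit clause (y2) forces y2 = True.
Unit clause (¬y5) forces y5 = False.
Unit clause (y1) forces y1 = True.
Unit clause (¬y4) forces y4 = False.
All clauses are satisfied.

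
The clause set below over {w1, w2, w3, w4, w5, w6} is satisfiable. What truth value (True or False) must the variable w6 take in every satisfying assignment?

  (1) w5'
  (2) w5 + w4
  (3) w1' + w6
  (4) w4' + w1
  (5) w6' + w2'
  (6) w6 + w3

Suppose w6 = 0.
(w5') alone gives w5 = 0.
(w4) alone gives w4 = 1.
(w1') alone gives w1 = 0.
But (w1) is also a unit clause — contradiction.
So every satisfying assignment has w6 = True.

True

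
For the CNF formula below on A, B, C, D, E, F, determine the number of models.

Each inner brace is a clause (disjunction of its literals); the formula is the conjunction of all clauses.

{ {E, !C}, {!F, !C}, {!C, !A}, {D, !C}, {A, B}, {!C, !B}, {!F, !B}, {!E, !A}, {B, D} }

8

There are 2^6 = 64 truth assignments over (A, B, C, D, E, F).
Split on B. With B = true, the clauses containing B are satisfied and !B drops from the rest; 6 of the 2^5 = 32 assignments to the other variables satisfy what remains.
With B = false, by the same count on the reduced clause set, 2 assignments work.
(One model: A=F, B=T, C=F, D=F, E=F, F=F.)
Total: 6 + 2 = 8.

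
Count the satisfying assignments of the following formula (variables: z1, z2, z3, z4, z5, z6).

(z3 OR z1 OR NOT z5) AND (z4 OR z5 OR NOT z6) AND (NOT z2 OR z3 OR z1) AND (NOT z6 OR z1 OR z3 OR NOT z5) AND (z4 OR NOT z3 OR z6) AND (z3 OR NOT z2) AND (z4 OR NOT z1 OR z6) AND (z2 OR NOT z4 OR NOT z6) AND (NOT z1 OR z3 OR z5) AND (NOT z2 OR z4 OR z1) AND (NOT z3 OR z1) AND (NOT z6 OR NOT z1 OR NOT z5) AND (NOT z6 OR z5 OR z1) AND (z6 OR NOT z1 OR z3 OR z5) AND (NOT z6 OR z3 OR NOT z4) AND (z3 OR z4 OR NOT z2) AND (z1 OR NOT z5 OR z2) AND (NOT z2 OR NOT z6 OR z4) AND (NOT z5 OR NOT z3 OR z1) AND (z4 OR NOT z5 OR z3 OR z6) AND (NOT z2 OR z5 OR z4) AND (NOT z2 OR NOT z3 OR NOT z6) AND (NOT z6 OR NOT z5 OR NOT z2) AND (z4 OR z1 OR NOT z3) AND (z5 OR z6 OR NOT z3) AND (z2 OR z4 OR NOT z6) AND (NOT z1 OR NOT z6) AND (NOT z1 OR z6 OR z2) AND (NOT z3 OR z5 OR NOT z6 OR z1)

There are 2^6 = 64 truth assignments over (z1, z2, z3, z4, z5, z6).
Split on z2. With z2 = true, the clauses containing z2 are satisfied and NOT z2 drops from the rest; 1 of the 2^5 = 32 assignments to the other variables satisfy what remains.
With z2 = false, by the same count on the reduced clause set, 2 assignments work.
(One model: z1=F, z2=F, z3=F, z4=F, z5=F, z6=F.)
Total: 1 + 2 = 3.

3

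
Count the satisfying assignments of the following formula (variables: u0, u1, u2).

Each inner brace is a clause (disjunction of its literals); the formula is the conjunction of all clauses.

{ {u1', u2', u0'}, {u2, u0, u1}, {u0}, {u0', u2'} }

There are 2^3 = 8 truth assignments over (u0, u1, u2).
Check each against the 4 clauses (columns in the order u0, u1, u2):
  F F F  ✗ fails (u2 + u0 + u1)
  F F T  ✗ fails (u0)
  F T F  ✗ fails (u0)
  F T T  ✗ fails (u0)
  T F F  ✓ satisfies all
  T F T  ✗ fails (u0' + u2')
  T T F  ✓ satisfies all
  T T T  ✗ fails (u1' + u2' + u0')
2 of the 8 rows are models.

2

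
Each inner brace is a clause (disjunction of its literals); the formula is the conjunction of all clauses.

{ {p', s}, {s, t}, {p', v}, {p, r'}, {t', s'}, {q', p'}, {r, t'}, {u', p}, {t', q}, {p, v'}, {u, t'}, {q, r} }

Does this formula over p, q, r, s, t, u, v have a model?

Yes

Try p = 0.
From the singleton clause (r'), r = 0.
From the singleton clause (t'), t = 0.
From the singleton clause (s), s = 1.
From the singleton clause (u'), u = 0.
From the singleton clause (v'), v = 0.
From the singleton clause (q), q = 1.
All clauses are satisfied.
A satisfying assignment: p: 0,  q: 1,  r: 0,  s: 1,  t: 0,  u: 0,  v: 0.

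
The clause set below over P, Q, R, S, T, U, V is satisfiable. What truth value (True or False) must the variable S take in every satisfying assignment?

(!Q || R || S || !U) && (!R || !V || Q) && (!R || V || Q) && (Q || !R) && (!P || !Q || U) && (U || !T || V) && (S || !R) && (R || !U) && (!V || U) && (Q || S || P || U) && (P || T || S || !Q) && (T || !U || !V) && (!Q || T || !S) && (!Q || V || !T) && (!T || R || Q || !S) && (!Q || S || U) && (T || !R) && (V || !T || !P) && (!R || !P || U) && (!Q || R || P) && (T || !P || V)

True

Suppose S = false.
From the singleton clause (!R), R = false.
From the singleton clause (!U), U = false.
From the singleton clause (!V), V = false.
From the singleton clause (!T), T = false.
From the singleton clause (!Q), Q = false.
From the singleton clause (P), P = true.
But (!P) is also a unit clause — contradiction.
So every satisfying assignment has S = True.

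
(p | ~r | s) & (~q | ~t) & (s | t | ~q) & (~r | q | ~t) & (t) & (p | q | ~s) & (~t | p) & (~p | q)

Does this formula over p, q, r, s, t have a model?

No

From the singleton clause (t), t = 1.
From the singleton clause (~q), q = 0.
From the singleton clause (~r), r = 0.
From the singleton clause (p), p = 1.
Now (~p) is unsatisfied and unit — conflict.
No assignment satisfies every clause.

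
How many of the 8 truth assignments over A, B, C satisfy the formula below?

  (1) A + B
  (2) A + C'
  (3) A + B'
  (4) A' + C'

2

There are 2^3 = 8 truth assignments over (A, B, C).
Split on B. With B = 1, the clauses containing B are satisfied and B' drops from the rest; 1 of the 2^2 = 4 assignments to the other variables satisfy what remains.
With B = 0, by the same count on the reduced clause set, 1 assignment works.
Total: 1 + 1 = 2.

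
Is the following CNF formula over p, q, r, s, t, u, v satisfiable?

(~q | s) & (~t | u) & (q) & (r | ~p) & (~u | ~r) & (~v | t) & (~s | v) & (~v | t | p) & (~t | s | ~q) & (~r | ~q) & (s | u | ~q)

Yes, satisfiable

(q) alone gives q = 1.
(s) alone gives s = 1.
(v) alone gives v = 1.
(t) alone gives t = 1.
(u) alone gives u = 1.
(~r) alone gives r = 0.
(~p) alone gives p = 0.
This assignment satisfies each clause.
A satisfying assignment: p ↦ 0, q ↦ 1, r ↦ 0, s ↦ 1, t ↦ 1, u ↦ 1, v ↦ 1.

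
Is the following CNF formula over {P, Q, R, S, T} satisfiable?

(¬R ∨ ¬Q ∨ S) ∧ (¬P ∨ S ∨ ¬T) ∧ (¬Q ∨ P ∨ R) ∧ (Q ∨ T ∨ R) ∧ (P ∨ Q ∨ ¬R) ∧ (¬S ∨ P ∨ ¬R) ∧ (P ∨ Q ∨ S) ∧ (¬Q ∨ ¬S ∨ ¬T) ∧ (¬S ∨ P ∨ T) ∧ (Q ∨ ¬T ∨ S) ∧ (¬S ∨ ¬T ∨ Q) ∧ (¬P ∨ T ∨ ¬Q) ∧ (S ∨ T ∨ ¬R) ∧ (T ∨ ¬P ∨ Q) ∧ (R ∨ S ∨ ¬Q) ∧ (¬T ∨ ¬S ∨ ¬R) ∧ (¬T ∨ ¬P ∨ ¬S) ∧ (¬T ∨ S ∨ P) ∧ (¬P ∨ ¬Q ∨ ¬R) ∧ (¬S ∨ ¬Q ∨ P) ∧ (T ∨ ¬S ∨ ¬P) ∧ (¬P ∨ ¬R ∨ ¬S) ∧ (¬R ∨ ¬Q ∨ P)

Unsatisfiable

Try R = False.
Try Q = False.
The clause (T) is unit, so T = True.
The clause (S) is unit, so S = True.
But (¬S) is also a unit clause — contradiction.
That branch fails; take Q = True instead.
The clause (P) is unit, so P = True.
The clause (T) is unit, so T = True.
The clause (S) is unit, so S = True.
But (¬S) is also a unit clause — contradiction.
Either choice for Q ends in contradiction.
That branch fails; take R = True instead.
Try Q = False.
The clause (P) is unit, so P = True.
The clause (T) is unit, so T = True.
The clause (S) is unit, so S = True.
But (¬S) is also a unit clause — contradiction.
That branch fails; take Q = True instead.
The clause (S) is unit, so S = True.
The clause (P) is unit, so P = True.
But (¬P) is also a unit clause — contradiction.
Either choice for Q ends in contradiction.
Either choice for R ends in contradiction.
No assignment satisfies every clause.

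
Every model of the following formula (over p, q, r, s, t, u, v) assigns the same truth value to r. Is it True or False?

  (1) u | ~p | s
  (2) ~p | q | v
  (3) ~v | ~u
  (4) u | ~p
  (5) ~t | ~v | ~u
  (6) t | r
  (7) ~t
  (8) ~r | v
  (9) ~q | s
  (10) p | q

True

Suppose r = 0.
From the singleton clause (t), t = 1.
That conflicts with the unit clause (~t).
So every satisfying assignment has r = True.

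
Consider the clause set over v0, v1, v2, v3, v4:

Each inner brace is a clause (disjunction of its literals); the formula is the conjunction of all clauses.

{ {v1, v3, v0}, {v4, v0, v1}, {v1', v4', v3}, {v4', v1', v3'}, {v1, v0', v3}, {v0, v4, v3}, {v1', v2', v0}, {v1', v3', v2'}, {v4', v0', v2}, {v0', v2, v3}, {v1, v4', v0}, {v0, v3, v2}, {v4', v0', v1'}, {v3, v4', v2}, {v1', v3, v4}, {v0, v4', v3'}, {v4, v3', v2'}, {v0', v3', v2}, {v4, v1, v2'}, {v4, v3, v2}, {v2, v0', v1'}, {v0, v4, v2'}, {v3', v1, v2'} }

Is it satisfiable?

Satisfiable

Branch on v1: set v1 = 1.
Branch on v4: set v4 = 0.
From the singleton clause (v3), v3 = 1.
From the singleton clause (v2'), v2 = 0.
From the singleton clause (v0'), v0 = 0.
Every clause now holds.
A satisfying assignment: v0=0,  v1=1,  v2=0,  v3=1,  v4=0.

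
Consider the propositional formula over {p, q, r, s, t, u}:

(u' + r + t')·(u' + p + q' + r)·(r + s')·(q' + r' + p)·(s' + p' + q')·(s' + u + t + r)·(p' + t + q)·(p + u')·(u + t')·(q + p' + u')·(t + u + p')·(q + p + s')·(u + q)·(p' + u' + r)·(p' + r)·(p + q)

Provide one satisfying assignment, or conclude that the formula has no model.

Suppose r = 1.
Suppose q = 1.
The clause (p) is unit, so p = 1.
The clause (s') is unit, so s = 0.
Suppose u = 1.
Every clause is now satisfied; t is unconstrained.

p ↦ 1, q ↦ 1, r ↦ 1, s ↦ 0, t ↦ 0, u ↦ 1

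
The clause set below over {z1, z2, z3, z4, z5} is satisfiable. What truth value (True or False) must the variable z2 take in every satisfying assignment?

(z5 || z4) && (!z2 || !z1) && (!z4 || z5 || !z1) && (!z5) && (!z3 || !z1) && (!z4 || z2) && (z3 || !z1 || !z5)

True

Suppose z2 = false.
From the singleton clause (!z5), z5 = false.
From the singleton clause (z4), z4 = true.
But (!z4) is also a unit clause — contradiction.
So every satisfying assignment has z2 = True.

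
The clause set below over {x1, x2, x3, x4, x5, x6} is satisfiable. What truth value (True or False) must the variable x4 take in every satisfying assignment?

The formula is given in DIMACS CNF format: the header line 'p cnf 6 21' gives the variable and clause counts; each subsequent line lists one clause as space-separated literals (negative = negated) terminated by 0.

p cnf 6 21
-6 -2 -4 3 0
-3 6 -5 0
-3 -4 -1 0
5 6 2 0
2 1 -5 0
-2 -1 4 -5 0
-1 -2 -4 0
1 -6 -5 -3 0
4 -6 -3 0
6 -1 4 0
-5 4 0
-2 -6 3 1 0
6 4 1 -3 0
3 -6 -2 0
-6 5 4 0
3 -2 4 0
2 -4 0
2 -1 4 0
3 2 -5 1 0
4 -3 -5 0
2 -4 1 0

Suppose x4 = False.
Unit clause (¬x5) forces x5 = False.
Unit clause (¬x6) forces x6 = False.
Unit clause (x2) forces x2 = True.
Unit clause (¬x1) forces x1 = False.
Unit clause (¬x3) forces x3 = False.
But (x3) is also a unit clause — contradiction.
So every satisfying assignment has x4 = True.

True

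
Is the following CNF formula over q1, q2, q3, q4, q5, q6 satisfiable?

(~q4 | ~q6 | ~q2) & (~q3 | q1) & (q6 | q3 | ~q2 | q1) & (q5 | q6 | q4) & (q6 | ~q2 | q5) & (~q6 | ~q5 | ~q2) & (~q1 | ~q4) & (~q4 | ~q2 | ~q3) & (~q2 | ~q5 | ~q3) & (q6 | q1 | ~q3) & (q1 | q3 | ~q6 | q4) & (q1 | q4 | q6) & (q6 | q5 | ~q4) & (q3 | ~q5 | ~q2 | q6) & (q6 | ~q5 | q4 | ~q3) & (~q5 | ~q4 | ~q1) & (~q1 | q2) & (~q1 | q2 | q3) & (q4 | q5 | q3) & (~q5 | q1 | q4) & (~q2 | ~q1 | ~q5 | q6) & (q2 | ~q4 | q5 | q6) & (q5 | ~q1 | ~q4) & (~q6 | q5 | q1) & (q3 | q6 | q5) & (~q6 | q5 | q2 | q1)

Try q3 = 0.
Try q1 = 0.
Try q6 = 0.
The clause (~q2) is unit, so q2 = 0.
The clause (q4) is unit, so q4 = 1.
The clause (q5) is unit, so q5 = 1.
Every clause now holds.
A satisfying assignment: q1=0; q2=0; q3=0; q4=1; q5=1; q6=0.

Yes, satisfiable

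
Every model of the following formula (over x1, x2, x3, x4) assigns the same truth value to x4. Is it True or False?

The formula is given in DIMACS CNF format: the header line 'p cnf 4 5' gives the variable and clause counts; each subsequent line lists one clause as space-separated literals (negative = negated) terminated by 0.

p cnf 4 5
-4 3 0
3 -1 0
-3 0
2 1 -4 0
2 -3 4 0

Suppose x4 = True.
From the singleton clause (x3), x3 = True.
That conflicts with the unit clause (¬x3).
So every satisfying assignment has x4 = False.

False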